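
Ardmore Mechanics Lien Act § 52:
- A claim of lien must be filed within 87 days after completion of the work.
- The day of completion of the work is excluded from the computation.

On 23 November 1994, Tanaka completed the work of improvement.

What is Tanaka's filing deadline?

February 18, 1995

87 days after 23 November 1994 is February 18, 1995.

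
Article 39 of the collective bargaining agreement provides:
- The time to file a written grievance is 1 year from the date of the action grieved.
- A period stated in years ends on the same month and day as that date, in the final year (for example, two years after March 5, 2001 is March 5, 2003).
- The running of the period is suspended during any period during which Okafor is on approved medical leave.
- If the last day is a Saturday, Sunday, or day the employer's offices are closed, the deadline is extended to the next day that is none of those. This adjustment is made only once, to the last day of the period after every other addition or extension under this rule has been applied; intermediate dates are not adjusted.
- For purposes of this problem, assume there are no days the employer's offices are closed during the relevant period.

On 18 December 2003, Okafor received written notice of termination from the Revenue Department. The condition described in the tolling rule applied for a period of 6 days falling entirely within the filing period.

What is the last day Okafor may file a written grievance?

1 year after 18 December 2003 is December 18, 2004.
Tolling adds 6 days: December 18, 2004 + 6 days = December 24, 2004.
December 24, 2004 is a Friday and not a day the employer's offices are closed, so no extension applies.

December 24, 2004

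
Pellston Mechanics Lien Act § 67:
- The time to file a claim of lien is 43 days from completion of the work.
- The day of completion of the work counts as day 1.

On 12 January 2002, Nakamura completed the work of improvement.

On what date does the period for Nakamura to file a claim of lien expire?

Counting 12 January 2002 as day 1, day 43 is February 23, 2002.

February 23, 2002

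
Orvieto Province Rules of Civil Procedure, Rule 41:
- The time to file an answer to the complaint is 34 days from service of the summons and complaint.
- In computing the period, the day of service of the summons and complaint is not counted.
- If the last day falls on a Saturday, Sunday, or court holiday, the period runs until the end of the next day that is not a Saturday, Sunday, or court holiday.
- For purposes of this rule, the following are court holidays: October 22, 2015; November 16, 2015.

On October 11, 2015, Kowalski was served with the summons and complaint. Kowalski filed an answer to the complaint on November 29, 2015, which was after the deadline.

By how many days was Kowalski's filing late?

34 days after October 11, 2015 is November 14, 2015.
November 14, 2015 is Saturday; November 15, 2015 is Sunday; November 16, 2015 is a listed holiday. The next qualifying day is November 17, 2015.
The deadline is November 17, 2015; from November 17, 2015 to November 29, 2015 is 12 days.

12 days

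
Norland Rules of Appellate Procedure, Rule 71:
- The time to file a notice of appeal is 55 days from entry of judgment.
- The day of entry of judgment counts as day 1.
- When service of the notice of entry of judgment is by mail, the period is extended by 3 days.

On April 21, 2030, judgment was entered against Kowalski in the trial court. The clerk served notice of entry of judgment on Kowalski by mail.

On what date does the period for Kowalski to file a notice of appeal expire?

Counting April 21, 2030 as day 1, day 55 is June 14, 2030.
Service was by mail, adding 3 days: June 14, 2030 + 3 days = June 17, 2030.

June 17, 2030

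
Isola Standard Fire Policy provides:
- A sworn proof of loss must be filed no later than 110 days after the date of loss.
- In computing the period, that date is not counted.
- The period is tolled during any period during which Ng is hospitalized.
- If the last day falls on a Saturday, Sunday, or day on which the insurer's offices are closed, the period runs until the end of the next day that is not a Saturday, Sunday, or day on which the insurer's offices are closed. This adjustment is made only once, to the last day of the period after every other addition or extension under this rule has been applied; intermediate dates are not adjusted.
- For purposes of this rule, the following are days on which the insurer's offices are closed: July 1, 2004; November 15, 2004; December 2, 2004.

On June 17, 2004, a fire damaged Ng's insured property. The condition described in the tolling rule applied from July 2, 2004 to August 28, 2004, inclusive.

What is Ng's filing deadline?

110 days after June 17, 2004 is October 5, 2004.
From July 2, 2004 through August 28, 2004 inclusive is 58 days; tolling adds 58 days: October 5, 2004 + 58 days = December 2, 2004.
December 2, 2004 is a listed holiday. The next qualifying day is December 3, 2004.

December 3, 2004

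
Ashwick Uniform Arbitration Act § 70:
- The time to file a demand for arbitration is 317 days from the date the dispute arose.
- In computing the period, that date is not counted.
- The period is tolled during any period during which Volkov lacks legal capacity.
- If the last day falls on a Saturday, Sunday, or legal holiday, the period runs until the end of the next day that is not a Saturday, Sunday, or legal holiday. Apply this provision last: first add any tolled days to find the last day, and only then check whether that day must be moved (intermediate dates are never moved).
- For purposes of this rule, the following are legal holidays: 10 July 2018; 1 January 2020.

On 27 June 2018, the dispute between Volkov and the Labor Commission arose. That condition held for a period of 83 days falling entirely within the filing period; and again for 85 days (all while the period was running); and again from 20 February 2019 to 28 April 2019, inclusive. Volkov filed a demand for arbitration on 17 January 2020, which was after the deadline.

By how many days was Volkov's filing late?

15 days

317 days after 27 June 2018 is May 10, 2019.
Tolling adds 83 days: May 10, 2019 + 83 days = August 1, 2019.
Tolling adds 85 days: August 1, 2019 + 85 days = October 25, 2019.
From February 20, 2019 through April 28, 2019 inclusive is 68 days; tolling adds 68 days: October 25, 2019 + 68 days = January 1, 2020.
January 1, 2020 is a listed holiday. The next qualifying day is January 2, 2020.
The deadline is January 2, 2020; from January 2, 2020 to January 17, 2020 is 15 days.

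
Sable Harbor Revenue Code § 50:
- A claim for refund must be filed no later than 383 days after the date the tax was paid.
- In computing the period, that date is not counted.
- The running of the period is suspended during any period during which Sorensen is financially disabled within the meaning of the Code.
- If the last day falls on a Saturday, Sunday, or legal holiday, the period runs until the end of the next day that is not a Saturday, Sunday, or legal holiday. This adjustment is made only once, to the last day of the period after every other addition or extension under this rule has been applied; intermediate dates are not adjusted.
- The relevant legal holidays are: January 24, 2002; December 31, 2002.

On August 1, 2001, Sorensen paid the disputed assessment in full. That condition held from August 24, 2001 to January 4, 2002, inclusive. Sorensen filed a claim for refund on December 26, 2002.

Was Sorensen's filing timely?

Yes

383 days after August 1, 2001 is August 19, 2002.
From August 24, 2001 through January 4, 2002 inclusive is 134 days; tolling adds 134 days: August 19, 2002 + 134 days = December 31, 2002.
December 31, 2002 is a listed holiday. The next qualifying day is January 1, 2003.
The deadline is January 1, 2003; the filing on December 26, 2002 is on or before that date.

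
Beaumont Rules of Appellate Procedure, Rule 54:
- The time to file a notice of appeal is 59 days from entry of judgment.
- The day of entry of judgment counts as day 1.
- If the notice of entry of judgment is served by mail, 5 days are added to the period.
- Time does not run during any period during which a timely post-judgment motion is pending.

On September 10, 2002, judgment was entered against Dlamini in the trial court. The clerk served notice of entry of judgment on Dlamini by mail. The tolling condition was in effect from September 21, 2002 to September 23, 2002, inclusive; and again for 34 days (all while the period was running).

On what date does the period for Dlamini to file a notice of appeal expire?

December 19, 2002

Counting September 10, 2002 as day 1, day 59 is November 7, 2002.
Service was by mail, adding 5 days: November 7, 2002 + 5 days = November 12, 2002.
From September 21, 2002 through September 23, 2002 inclusive is 3 days; tolling adds 3 days: November 12, 2002 + 3 days = November 15, 2002.
Tolling adds 34 days: November 15, 2002 + 34 days = December 19, 2002.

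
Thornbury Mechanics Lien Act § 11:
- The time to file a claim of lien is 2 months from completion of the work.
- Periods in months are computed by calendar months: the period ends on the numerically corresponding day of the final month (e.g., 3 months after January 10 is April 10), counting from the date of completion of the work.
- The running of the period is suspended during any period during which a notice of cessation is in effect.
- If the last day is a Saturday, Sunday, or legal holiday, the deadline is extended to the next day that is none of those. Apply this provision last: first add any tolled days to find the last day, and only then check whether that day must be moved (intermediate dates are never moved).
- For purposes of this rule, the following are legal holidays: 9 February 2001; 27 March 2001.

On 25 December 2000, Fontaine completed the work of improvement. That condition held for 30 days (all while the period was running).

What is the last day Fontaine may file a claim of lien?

2 months after 25 December 2000 is February 25, 2001.
Tolling adds 30 days: February 25, 2001 + 30 days = March 27, 2001.
March 27, 2001 is a listed holiday. The next qualifying day is March 28, 2001.

March 28, 2001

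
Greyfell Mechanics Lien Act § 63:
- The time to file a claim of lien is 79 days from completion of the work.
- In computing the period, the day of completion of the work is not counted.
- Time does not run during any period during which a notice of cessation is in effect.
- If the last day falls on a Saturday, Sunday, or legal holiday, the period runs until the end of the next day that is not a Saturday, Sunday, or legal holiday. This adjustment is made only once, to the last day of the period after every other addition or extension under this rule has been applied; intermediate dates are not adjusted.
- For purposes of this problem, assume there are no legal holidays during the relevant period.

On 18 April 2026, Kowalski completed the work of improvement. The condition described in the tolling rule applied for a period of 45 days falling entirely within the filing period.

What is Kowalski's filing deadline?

August 20, 2026

79 days after 18 April 2026 is July 6, 2026.
Tolling adds 45 days: July 6, 2026 + 45 days = August 20, 2026.
August 20, 2026 is a Thursday and not a legal holiday, so no extension applies.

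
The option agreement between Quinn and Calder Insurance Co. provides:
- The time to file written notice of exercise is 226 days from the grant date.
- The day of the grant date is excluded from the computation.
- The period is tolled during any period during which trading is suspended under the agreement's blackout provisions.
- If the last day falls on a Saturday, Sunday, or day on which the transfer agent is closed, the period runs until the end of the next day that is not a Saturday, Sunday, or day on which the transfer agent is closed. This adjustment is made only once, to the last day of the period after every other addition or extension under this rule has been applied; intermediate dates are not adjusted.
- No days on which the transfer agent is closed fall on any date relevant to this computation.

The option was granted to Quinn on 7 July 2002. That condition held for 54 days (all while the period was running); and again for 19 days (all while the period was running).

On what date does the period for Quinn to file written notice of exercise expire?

226 days after 7 July 2002 is February 18, 2003.
Tolling adds 54 days: February 18, 2003 + 54 days = April 13, 2003.
Tolling adds 19 days: April 13, 2003 + 19 days = May 2, 2003.
May 2, 2003 is a Friday and not a day on which the transfer agent is closed, so no extension applies.

May 2, 2003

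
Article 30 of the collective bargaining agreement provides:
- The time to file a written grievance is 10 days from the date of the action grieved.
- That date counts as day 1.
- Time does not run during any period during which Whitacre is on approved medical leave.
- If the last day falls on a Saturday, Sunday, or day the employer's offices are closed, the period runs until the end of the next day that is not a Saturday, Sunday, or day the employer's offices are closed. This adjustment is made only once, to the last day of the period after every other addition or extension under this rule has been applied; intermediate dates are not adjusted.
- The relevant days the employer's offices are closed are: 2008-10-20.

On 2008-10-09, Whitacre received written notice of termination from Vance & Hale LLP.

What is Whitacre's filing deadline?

October 21, 2008

Counting 2008-10-09 as day 1, day 10 is October 18, 2008.
October 18, 2008 is Saturday; October 19, 2008 is Sunday; October 20, 2008 is a listed holiday. The next qualifying day is October 21, 2008.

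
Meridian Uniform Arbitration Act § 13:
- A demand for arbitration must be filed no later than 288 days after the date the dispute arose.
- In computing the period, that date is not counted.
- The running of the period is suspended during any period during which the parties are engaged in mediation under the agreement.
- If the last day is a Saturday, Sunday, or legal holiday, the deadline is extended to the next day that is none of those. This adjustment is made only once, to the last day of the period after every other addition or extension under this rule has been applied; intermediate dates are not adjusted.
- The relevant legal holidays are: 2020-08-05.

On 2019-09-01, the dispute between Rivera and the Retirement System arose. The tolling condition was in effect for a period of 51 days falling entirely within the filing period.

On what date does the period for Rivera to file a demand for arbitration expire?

288 days after 2019-09-01 is June 15, 2020.
Tolling adds 51 days: June 15, 2020 + 51 days = August 5, 2020.
August 5, 2020 is a listed holiday. The next qualifying day is August 6, 2020.

August 6, 2020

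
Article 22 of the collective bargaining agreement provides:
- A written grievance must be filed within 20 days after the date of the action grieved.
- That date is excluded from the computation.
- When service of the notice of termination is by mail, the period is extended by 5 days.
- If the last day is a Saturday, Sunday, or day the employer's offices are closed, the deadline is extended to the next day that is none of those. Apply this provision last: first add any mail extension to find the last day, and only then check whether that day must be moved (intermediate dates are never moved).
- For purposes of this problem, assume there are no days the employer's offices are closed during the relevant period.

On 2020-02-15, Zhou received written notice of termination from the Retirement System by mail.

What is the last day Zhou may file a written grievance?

March 11, 2020

20 days after 2020-02-15 is March 6, 2020.
Service was by mail, adding 5 days: March 6, 2020 + 5 days = March 11, 2020.
March 11, 2020 is a Wednesday and not a day the employer's offices are closed, so no extension applies.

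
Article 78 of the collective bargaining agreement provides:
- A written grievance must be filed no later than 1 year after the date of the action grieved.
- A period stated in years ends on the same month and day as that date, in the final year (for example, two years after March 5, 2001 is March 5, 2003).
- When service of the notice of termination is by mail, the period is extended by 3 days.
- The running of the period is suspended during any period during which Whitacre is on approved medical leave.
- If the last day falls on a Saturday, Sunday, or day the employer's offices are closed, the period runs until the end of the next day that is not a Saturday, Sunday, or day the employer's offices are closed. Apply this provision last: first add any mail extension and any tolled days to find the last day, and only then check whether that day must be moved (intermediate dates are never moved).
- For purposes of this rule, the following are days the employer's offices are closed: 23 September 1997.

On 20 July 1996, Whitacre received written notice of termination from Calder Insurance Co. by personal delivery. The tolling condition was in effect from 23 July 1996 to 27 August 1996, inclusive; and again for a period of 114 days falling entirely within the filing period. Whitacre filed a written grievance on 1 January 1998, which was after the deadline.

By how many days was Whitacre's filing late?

15 days

1 year after 20 July 1996 is July 20, 1997.
Service was not by mail, so no mail extension applies.
From July 23, 1996 through August 27, 1996 inclusive is 36 days; tolling adds 36 days: July 20, 1997 + 36 days = August 25, 1997.
Tolling adds 114 days: August 25, 1997 + 114 days = December 17, 1997.
December 17, 1997 is a Wednesday and not a day the employer's offices are closed, so no extension applies.
The deadline is December 17, 1997; from December 17, 1997 to January 1, 1998 is 15 days.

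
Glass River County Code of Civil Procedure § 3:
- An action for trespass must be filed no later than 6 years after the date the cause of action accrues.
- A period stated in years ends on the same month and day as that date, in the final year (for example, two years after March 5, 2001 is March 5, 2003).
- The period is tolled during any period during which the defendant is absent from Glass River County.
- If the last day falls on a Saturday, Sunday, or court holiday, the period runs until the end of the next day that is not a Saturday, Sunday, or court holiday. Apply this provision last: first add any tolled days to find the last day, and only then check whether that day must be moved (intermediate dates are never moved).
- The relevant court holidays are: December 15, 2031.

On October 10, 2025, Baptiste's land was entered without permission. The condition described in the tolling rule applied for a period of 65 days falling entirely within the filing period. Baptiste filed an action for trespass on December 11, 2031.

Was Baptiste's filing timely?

Yes

6 years after October 10, 2025 is October 10, 2031.
Tolling adds 65 days: October 10, 2031 + 65 days = December 14, 2031.
December 14, 2031 is Sunday; December 15, 2031 is a listed holiday. The next qualifying day is December 16, 2031.
The deadline is December 16, 2031; the filing on December 11, 2031 is on or before that date.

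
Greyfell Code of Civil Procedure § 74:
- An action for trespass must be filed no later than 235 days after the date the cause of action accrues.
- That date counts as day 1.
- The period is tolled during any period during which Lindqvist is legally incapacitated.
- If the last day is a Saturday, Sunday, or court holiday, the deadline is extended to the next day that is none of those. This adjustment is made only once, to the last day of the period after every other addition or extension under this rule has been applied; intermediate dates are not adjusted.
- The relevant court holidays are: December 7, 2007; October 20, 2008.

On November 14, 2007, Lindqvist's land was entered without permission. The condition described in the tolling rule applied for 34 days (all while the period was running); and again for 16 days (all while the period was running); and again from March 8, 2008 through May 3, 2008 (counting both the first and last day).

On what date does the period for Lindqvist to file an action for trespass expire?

October 21, 2008

Counting November 14, 2007 as day 1, day 235 is July 5, 2008.
Tolling adds 34 days: July 5, 2008 + 34 days = August 8, 2008.
Tolling adds 16 days: August 8, 2008 + 16 days = August 24, 2008.
From March 8, 2008 through May 3, 2008 inclusive is 57 days; tolling adds 57 days: August 24, 2008 + 57 days = October 20, 2008.
October 20, 2008 is a listed holiday. The next qualifying day is October 21, 2008.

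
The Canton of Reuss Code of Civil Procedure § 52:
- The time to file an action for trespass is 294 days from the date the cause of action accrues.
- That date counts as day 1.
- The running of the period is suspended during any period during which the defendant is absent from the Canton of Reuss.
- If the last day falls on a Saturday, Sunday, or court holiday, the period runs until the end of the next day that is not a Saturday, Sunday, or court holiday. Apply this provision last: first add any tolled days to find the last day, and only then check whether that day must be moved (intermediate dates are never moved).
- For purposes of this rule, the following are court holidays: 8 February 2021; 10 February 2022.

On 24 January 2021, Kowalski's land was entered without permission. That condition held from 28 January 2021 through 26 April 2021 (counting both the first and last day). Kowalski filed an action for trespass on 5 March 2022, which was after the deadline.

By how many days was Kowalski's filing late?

Counting 24 January 2021 as day 1, day 294 is November 13, 2021.
From January 28, 2021 through April 26, 2021 inclusive is 89 days; tolling adds 89 days: November 13, 2021 + 89 days = February 10, 2022.
February 10, 2022 is a listed holiday. The next qualifying day is February 11, 2022.
The deadline is February 11, 2022; from February 11, 2022 to March 5, 2022 is 22 days.

22 days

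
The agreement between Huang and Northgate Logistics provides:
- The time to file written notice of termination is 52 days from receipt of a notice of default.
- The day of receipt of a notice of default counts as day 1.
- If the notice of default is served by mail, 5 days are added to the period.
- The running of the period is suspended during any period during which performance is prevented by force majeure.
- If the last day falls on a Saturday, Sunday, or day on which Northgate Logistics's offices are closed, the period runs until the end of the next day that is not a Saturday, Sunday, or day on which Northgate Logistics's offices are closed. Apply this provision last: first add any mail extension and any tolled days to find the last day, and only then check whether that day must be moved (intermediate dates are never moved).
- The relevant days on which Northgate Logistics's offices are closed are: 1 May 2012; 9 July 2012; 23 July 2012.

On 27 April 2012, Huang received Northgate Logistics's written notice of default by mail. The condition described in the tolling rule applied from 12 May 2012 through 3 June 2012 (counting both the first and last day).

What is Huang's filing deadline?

Counting 27 April 2012 as day 1, day 52 is June 17, 2012.
Service was by mail, adding 5 days: June 17, 2012 + 5 days = June 22, 2012.
From May 12, 2012 through June 3, 2012 inclusive is 23 days; tolling adds 23 days: June 22, 2012 + 23 days = July 15, 2012.
July 15, 2012 is Sunday. The next qualifying day is July 16, 2012.

July 16, 2012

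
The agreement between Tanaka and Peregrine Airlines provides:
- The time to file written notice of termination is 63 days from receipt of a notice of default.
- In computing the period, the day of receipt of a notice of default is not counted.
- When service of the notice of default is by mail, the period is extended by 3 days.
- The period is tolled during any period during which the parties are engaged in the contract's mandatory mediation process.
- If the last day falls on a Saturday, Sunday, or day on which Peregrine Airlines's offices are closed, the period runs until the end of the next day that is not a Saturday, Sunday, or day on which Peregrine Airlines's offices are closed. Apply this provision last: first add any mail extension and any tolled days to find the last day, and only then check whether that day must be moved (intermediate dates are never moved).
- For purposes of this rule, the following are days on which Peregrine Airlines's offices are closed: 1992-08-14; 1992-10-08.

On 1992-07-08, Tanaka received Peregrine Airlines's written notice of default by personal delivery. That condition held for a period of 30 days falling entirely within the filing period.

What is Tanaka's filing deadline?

63 days after 1992-07-08 is September 9, 1992.
Service was not by mail, so no mail extension applies.
Tolling adds 30 days: September 9, 1992 + 30 days = October 9, 1992.
October 9, 1992 is a Friday and not a day on which Peregrine Airlines's offices are closed, so no extension applies.

October 9, 1992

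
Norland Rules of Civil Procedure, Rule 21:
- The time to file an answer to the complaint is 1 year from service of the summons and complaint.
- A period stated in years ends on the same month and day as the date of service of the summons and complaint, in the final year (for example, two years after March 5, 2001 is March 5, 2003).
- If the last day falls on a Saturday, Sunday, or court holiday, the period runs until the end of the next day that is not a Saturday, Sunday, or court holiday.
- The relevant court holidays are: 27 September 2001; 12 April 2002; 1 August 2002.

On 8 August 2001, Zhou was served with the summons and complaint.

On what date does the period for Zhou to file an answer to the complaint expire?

1 year after 8 August 2001 is August 8, 2002.
August 8, 2002 is a Thursday and not a court holiday, so no extension applies.

August 8, 2002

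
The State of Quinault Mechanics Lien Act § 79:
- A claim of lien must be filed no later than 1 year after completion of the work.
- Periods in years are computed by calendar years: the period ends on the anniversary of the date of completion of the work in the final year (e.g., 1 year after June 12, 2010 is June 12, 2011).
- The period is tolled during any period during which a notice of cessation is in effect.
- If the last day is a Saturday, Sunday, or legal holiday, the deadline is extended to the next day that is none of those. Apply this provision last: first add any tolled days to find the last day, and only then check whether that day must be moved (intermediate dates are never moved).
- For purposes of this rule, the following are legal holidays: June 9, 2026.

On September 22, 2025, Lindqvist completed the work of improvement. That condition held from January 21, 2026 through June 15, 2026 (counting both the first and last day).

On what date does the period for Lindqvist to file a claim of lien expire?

1 year after September 22, 2025 is September 22, 2026.
From January 21, 2026 through June 15, 2026 inclusive is 146 days; tolling adds 146 days: September 22, 2026 + 146 days = February 15, 2027.
February 15, 2027 is a Monday and not a legal holiday, so no extension applies.

February 15, 2027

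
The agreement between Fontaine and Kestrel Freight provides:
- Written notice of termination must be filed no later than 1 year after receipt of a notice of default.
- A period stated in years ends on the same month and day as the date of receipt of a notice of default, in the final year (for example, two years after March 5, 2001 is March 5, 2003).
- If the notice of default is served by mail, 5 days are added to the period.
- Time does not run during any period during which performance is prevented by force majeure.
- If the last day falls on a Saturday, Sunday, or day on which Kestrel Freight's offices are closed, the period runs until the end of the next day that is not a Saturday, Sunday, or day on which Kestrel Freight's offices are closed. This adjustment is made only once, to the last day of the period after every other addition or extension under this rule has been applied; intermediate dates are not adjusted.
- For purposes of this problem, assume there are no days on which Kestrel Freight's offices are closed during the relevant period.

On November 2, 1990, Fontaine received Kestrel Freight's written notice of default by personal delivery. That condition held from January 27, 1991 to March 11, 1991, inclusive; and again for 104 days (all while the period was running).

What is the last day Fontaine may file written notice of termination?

March 30, 1992

1 year after November 2, 1990 is November 2, 1991.
Service was not by mail, so no mail extension applies.
From January 27, 1991 through March 11, 1991 inclusive is 44 days; tolling adds 44 days: November 2, 1991 + 44 days = December 16, 1991.
Tolling adds 104 days: December 16, 1991 + 104 days = March 29, 1992.
March 29, 1992 is Sunday. The next qualifying day is March 30, 1992.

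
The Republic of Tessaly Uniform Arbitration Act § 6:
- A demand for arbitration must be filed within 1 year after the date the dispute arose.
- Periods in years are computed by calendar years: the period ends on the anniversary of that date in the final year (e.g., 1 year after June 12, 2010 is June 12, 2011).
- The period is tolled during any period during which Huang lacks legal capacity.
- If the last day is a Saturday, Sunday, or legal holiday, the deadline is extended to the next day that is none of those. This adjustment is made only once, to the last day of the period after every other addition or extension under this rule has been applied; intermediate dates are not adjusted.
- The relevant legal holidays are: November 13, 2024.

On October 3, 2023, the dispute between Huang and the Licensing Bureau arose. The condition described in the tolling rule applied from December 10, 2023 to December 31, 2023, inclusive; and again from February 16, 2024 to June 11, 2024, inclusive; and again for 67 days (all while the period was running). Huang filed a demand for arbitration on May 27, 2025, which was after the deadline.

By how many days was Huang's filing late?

29 days

1 year after October 3, 2023 is October 3, 2024.
From December 10, 2023 through December 31, 2023 inclusive is 22 days; tolling adds 22 days: October 3, 2024 + 22 days = October 25, 2024.
From February 16, 2024 through June 11, 2024 inclusive is 117 days; tolling adds 117 days: October 25, 2024 + 117 days = February 19, 2025.
Tolling adds 67 days: February 19, 2025 + 67 days = April 27, 2025.
April 27, 2025 is Sunday. The next qualifying day is April 28, 2025.
The deadline is April 28, 2025; from April 28, 2025 to May 27, 2025 is 29 days.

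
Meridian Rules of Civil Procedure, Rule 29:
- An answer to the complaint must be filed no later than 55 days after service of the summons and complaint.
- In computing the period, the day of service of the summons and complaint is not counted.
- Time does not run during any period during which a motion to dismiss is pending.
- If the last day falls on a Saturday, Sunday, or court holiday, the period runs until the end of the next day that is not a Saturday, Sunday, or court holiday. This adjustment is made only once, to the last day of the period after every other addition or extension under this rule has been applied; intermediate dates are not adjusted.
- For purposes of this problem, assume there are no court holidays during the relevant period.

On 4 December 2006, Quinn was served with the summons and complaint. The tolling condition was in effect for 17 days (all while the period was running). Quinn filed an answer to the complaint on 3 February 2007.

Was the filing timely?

Yes

55 days after 4 December 2006 is January 28, 2007.
Tolling adds 17 days: January 28, 2007 + 17 days = February 14, 2007.
February 14, 2007 is a Wednesday and not a court holiday, so no extension applies.
The deadline is February 14, 2007; the filing on February 3, 2007 is on or before that date.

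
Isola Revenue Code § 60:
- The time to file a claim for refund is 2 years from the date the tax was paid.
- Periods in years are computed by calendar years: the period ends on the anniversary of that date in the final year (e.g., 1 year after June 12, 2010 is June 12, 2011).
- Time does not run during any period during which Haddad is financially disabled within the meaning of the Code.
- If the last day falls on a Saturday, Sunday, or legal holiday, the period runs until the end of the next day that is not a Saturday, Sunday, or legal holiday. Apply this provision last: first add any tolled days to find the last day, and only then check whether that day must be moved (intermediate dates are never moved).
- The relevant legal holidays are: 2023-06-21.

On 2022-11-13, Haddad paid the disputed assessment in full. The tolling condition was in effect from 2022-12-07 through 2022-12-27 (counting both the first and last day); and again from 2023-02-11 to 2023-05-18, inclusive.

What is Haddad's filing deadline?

2 years after 2022-11-13 is November 13, 2024.
From December 7, 2022 through December 27, 2022 inclusive is 21 days; tolling adds 21 days: November 13, 2024 + 21 days = December 4, 2024.
From February 11, 2023 through May 18, 2023 inclusive is 97 days; tolling adds 97 days: December 4, 2024 + 97 days = March 11, 2025.
March 11, 2025 is a Tuesday and not a legal holiday, so no extension applies.

March 11, 2025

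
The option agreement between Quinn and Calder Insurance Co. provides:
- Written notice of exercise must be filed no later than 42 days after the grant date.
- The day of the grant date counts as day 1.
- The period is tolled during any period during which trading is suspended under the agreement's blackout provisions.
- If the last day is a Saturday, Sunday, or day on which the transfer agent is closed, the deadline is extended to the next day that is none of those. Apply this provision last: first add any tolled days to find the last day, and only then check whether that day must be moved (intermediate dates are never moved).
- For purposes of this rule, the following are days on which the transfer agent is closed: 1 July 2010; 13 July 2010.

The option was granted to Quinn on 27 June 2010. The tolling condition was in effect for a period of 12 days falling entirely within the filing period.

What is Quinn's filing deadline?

August 19, 2010

Counting 27 June 2010 as day 1, day 42 is August 7, 2010.
Tolling adds 12 days: August 7, 2010 + 12 days = August 19, 2010.
August 19, 2010 is a Thursday and not a day on which the transfer agent is closed, so no extension applies.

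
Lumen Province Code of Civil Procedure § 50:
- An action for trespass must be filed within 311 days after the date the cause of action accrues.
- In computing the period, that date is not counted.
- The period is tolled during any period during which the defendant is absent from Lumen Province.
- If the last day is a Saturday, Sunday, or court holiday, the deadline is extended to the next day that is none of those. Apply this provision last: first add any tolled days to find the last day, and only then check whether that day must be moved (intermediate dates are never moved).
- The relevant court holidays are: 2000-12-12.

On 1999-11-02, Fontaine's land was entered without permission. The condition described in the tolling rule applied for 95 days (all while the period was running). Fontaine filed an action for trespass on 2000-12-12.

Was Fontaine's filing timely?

Yes

311 days after 1999-11-02 is September 8, 2000.
Tolling adds 95 days: September 8, 2000 + 95 days = December 12, 2000.
December 12, 2000 is a listed holiday. The next qualifying day is December 13, 2000.
The deadline is December 13, 2000; the filing on December 12, 2000 is on or before that date.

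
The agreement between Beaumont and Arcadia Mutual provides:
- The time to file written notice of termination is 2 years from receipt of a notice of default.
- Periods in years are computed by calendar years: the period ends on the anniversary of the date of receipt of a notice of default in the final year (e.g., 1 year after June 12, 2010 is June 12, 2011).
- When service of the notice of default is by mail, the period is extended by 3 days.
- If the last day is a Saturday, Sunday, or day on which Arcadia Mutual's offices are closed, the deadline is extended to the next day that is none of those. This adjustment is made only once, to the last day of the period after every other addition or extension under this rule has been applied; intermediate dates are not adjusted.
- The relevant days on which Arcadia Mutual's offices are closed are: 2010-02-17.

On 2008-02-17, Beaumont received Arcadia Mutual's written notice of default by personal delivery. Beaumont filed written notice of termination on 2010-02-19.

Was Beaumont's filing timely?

2 years after 2008-02-17 is February 17, 2010.
Service was not by mail, so no mail extension applies.
February 17, 2010 is a listed holiday. The next qualifying day is February 18, 2010.
The deadline is February 18, 2010; the filing on February 19, 2010 is after that date.

No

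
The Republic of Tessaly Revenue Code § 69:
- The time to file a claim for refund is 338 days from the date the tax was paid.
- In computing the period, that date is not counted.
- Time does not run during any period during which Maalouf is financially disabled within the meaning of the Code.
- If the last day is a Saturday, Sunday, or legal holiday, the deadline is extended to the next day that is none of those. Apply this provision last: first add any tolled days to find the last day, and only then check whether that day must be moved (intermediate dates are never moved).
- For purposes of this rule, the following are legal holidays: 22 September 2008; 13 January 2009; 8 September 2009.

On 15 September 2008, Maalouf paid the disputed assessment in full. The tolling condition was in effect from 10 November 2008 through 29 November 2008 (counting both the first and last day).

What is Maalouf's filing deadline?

338 days after 15 September 2008 is August 19, 2009.
From November 10, 2008 through November 29, 2008 inclusive is 20 days; tolling adds 20 days: August 19, 2009 + 20 days = September 8, 2009.
September 8, 2009 is a listed holiday. The next qualifying day is September 9, 2009.

September 9, 2009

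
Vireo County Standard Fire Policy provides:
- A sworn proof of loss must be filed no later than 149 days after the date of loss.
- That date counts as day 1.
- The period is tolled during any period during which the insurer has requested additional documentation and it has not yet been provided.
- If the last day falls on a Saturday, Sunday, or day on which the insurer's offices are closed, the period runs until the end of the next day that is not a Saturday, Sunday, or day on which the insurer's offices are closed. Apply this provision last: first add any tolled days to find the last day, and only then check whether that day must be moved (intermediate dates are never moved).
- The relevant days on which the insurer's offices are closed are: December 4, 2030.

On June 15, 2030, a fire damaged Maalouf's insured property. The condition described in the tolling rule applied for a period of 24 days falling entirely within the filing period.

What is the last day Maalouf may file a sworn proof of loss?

December 5, 2030

Counting June 15, 2030 as day 1, day 149 is November 10, 2030.
Tolling adds 24 days: November 10, 2030 + 24 days = December 4, 2030.
December 4, 2030 is a listed holiday. The next qualifying day is December 5, 2030.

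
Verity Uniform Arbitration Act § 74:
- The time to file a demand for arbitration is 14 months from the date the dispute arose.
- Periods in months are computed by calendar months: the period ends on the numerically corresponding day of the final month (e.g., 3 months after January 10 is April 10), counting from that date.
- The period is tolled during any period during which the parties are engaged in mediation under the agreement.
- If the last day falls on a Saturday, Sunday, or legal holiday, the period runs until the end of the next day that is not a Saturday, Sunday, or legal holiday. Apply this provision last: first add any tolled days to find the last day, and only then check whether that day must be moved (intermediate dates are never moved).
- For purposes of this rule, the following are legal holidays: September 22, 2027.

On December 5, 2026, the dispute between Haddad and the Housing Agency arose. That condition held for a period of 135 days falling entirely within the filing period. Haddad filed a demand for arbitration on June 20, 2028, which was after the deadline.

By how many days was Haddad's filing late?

14 months after December 5, 2026 is February 5, 2028.
Tolling adds 135 days: February 5, 2028 + 135 days = June 19, 2028.
June 19, 2028 is a Monday and not a legal holiday, so no extension applies.
The deadline is June 19, 2028; from June 19, 2028 to June 20, 2028 is 1 days.

1 day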